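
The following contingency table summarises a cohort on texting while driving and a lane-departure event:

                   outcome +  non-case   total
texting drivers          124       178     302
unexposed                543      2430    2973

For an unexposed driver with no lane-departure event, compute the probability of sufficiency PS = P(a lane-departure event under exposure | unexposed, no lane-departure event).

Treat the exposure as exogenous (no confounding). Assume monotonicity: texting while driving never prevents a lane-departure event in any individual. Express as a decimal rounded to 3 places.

p₁ = P(outcome | exposed) = 124/302 = 0.4106
p₀ = P(outcome | unexposed) = 543/2973 = 0.18264
Under exogeneity and monotonicity, PS = (p₁ − p₀)/(1 − p₀).
PS = (0.4106 − 0.18264) / 0.81736 ≈ 0.2789

PS ≈ 0.279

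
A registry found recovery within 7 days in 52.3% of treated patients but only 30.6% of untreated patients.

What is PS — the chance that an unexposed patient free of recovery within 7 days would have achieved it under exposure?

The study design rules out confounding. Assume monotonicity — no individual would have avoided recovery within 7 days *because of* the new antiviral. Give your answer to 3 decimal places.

p₁ = 0.523, p₀ = 0.306.
Under exogeneity and monotonicity, PS = (p₁ − p₀) / (1 − p₀).
PS = (0.523 − 0.306) / (1 − 0.306) = 0.217 / 0.694 ≈ 0.3127

PS ≈ 0.313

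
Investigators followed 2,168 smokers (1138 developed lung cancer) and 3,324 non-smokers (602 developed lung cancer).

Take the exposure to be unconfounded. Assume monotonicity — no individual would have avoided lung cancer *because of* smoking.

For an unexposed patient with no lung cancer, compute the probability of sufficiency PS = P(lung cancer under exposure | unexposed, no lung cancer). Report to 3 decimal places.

p₁ = P(outcome | exposed) = 1138/2168 = 0.52491
p₀ = P(outcome | unexposed) = 602/3324 = 0.18111
Under exogeneity and monotonicity, PS = (p₁ − p₀) / (1 − p₀).
PS = (0.52491 − 0.18111) / (1 − 0.18111) = 0.3438 / 0.81889 ≈ 0.4198

PS ≈ 0.420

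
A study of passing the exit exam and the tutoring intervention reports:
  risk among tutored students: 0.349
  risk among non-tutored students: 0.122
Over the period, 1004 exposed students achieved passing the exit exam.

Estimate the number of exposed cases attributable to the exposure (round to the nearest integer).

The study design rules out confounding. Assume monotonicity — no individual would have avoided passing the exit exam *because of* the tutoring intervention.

Let p₁ = 0.349, p₀ = 0.122.
PN = (p₁ − p₀)/p₁ = (0.349 − 0.122) / 0.349 ≈ 0.65043.
Attributable cases ≈ PN × (exposed cases) = 0.65043 × 1004 ≈ 653.03.

about 653 cases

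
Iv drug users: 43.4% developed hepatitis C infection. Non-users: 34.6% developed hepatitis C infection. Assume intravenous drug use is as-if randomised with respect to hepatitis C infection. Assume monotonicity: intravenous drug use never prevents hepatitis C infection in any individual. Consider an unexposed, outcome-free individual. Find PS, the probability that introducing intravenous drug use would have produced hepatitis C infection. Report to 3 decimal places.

PS ≈ 0.135

p₁ = 0.434, p₀ = 0.346.
Under exogeneity and monotonicity, PS = (p₁ − p₀) / (1 − p₀).
PS = (0.434 − 0.346) / (1 − 0.346) = 0.088 / 0.654 ≈ 0.1346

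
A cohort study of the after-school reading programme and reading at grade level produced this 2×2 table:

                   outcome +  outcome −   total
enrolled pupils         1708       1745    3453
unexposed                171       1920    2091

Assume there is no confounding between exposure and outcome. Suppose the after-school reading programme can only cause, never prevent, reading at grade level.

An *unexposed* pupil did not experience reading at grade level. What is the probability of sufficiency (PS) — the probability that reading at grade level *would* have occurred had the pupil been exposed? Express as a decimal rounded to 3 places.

p₁ = P(outcome | exposed) = 1708/3453 = 0.49464
p₀ = P(outcome | unexposed) = 171/2091 = 0.081779
Under exogeneity and monotonicity, PS = (p₁ − p₀)/(1 − p₀).
PS = (0.49464 − 0.081779) / 0.91822 ≈ 0.4496

PS ≈ 0.450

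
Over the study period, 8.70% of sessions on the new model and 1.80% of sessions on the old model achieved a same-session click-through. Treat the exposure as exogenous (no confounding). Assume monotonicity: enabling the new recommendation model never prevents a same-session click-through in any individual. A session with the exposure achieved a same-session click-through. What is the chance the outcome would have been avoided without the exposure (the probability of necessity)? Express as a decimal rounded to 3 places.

PN ≈ 0.793

p₁ = 0.087, p₀ = 0.018.
Under exogeneity and monotonicity, PN = (p₁ − p₀) / p₁.
PN = (0.087 − 0.018) / 0.087 = 0.069 / 0.087 ≈ 0.7931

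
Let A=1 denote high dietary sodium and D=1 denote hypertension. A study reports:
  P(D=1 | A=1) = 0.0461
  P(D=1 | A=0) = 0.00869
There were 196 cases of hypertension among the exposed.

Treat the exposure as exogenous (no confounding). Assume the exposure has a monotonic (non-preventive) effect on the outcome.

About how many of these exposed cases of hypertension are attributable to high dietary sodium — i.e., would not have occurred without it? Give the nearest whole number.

Let p₁ = 0.0461, p₀ = 0.00869.
PN = (p₁ − p₀)/p₁ = (0.0461 − 0.00869) / 0.0461 ≈ 0.81150.
Attributable cases ≈ PN × (exposed cases) = 0.81150 × 196 ≈ 159.05.

about 159 cases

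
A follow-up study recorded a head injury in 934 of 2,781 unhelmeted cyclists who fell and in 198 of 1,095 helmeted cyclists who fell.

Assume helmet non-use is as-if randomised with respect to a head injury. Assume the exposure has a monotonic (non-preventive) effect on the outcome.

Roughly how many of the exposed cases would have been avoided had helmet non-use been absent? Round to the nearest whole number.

p₁ = P(outcome | exposed) = 934/2781 = 0.33585
p₀ = P(outcome | unexposed) = 198/1095 = 0.18082
PN = (p₁ − p₀)/p₁ = (0.33585 − 0.18082) / 0.33585 ≈ 0.46160.
Attributable cases ≈ PN × (exposed cases) = 0.46160 × 934 ≈ 431.13.

about 431 cases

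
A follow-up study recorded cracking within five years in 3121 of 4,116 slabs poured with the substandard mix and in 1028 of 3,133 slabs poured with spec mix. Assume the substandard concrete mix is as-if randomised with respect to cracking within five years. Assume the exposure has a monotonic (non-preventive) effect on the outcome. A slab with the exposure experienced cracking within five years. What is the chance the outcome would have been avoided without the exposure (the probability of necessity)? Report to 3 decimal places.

PN ≈ 0.567

p₁ = P(outcome | exposed) = 3121/4116 = 0.75826
p₀ = P(outcome | unexposed) = 1028/3133 = 0.32812
Under exogeneity and monotonicity, PN = (p₁ − p₀) / p₁.
PN = (0.75826 − 0.32812) / 0.75826 = 0.43014 / 0.75826 ≈ 0.5673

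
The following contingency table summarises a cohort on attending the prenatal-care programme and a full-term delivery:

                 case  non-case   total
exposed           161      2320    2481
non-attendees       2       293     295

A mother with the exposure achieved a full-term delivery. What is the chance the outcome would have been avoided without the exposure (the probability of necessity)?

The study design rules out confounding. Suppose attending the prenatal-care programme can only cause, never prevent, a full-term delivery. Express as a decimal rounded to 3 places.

PN ≈ 0.896

p₁ = P(outcome | exposed) = 161/2481 = 0.064893
p₀ = P(outcome | unexposed) = 2/295 = 0.0067797
Under exogeneity and monotonicity, PN = (p₁ − p₀) / p₁.
PN = (0.064893 − 0.0067797) / 0.064893 = 0.058114 / 0.064893 ≈ 0.8955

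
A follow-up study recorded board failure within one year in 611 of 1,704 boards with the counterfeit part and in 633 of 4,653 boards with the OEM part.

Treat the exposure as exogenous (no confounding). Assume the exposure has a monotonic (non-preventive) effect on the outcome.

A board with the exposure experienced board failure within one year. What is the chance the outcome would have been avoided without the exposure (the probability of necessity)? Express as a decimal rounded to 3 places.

p₁ = P(outcome | exposed) = 611/1704 = 0.35857
p₀ = P(outcome | unexposed) = 633/4653 = 0.13604
Under exogeneity and monotonicity, PN = (p₁ − p₀) / p₁.
PN = (0.35857 − 0.13604) / 0.35857 = 0.22253 / 0.35857 ≈ 0.6206

PN ≈ 0.621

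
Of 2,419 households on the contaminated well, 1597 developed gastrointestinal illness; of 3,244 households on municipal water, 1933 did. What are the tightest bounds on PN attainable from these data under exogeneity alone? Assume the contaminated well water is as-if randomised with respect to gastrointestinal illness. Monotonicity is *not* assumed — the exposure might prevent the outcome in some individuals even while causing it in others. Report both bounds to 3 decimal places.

0.097 ≤ PN ≤ 0.612

p₁ = P(outcome | exposed) = 1597/2419 = 0.66019
p₀ = P(outcome | unexposed) = 1933/3244 = 0.59587
Under exogeneity alone the bounds on PN are max{0,(p₁−p₀)/p₁} ≤ PN ≤ min{1,(1−p₀)/p₁}.
  lower = (p₁ − p₀)/p₁ = 0.064321 / 0.66019 ≈ 0.0974
  upper = min{1, (1 − p₀)/p₁} = 0.40413 / 0.66019 ≈ 0.6121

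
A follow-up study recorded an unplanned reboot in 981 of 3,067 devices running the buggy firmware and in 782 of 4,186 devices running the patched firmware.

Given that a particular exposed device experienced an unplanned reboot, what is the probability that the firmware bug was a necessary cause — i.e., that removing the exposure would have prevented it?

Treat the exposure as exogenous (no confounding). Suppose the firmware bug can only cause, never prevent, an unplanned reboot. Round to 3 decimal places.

PN ≈ 0.416

p₁ = P(outcome | exposed) = 981/3067 = 0.31986
p₀ = P(outcome | unexposed) = 782/4186 = 0.18681
Under exogeneity and monotonicity, PN = (p₁ − p₀) / p₁.
PN = (0.31986 − 0.18681) / 0.31986 = 0.13304 / 0.31986 ≈ 0.4159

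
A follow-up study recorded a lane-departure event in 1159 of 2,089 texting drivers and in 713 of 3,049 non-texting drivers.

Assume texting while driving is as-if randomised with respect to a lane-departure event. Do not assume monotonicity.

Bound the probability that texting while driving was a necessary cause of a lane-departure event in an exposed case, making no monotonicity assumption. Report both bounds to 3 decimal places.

0.579 ≤ PN ≤ 1.000

p₁ = P(outcome | exposed) = 1159/2089 = 0.55481
p₀ = P(outcome | unexposed) = 713/3049 = 0.23385
Under exogeneity alone the bounds on PN are max{0,(p₁−p₀)/p₁} ≤ PN ≤ min{1,(1−p₀)/p₁}.
  lower = (p₁ − p₀)/p₁ = 0.32096 / 0.55481 ≈ 0.5785
  upper = min{1, (1 − p₀)/p₁} = 0.76615 / 0.55481 ≈ 1.3809 → capped at 1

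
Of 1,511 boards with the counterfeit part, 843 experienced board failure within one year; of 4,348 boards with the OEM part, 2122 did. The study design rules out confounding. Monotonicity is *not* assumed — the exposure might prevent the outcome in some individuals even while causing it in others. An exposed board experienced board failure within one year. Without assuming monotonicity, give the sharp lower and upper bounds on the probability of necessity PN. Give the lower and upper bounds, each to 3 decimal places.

p₁ = P(outcome | exposed) = 843/1511 = 0.55791
p₀ = P(outcome | unexposed) = 2122/4348 = 0.48804
Under exogeneity alone the bounds on PN are max{0,(p₁−p₀)/p₁} ≤ PN ≤ min{1,(1−p₀)/p₁}.
  lower = (p₁ − p₀)/p₁ = 0.069868 / 0.55791 ≈ 0.1252
  upper = min{1, (1 − p₀)/p₁} = 0.51196 / 0.55791 ≈ 0.9176

0.125 ≤ PN ≤ 0.918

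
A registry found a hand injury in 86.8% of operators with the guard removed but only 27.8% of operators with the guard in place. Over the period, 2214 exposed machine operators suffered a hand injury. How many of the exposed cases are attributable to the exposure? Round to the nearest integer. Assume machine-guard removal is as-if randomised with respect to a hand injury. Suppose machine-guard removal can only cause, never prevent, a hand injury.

p₁ = 0.868, p₀ = 0.278.
PN = (p₁ − p₀)/p₁ = (0.868 − 0.278) / 0.868 ≈ 0.67972.
Attributable cases ≈ PN × (exposed cases) = 0.67972 × 2214 ≈ 1504.91.

about 1505 cases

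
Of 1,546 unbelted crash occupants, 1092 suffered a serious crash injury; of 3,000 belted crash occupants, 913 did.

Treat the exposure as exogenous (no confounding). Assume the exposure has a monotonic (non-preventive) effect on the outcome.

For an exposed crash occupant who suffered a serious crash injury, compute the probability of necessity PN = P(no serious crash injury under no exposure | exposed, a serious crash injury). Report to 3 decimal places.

p₁ = P(outcome | exposed) = 1092/1546 = 0.70634
p₀ = P(outcome | unexposed) = 913/3000 = 0.30433
Under exogeneity and monotonicity, PN = (p₁ − p₀) / p₁.
PN = (0.70634 − 0.30433) / 0.70634 = 0.40201 / 0.70634 ≈ 0.5691

PN ≈ 0.569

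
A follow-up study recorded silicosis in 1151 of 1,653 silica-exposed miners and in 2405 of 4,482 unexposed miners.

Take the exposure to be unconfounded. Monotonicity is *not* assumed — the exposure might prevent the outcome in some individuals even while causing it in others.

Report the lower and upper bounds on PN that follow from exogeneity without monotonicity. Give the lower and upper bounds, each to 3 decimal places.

p₁ = P(outcome | exposed) = 1151/1653 = 0.69631
p₀ = P(outcome | unexposed) = 2405/4482 = 0.53659
Under exogeneity alone the bounds on PN are max{0,(p₁−p₀)/p₁} ≤ PN ≤ min{1,(1−p₀)/p₁}.
  lower = (p₁ − p₀)/p₁ = 0.15972 / 0.69631 ≈ 0.2294
  upper = min{1, (1 − p₀)/p₁} = 0.46341 / 0.69631 ≈ 0.6655

0.229 ≤ PN ≤ 0.666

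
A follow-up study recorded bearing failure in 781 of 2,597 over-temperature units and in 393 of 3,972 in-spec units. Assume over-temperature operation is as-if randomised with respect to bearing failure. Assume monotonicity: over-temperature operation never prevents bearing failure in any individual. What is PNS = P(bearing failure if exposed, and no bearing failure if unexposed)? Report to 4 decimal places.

p₁ = P(outcome | exposed) = 781/2597 = 0.30073
p₀ = P(outcome | unexposed) = 393/3972 = 0.098943
Under exogeneity and monotonicity, PNS = p₁ − p₀.
PNS = 0.30073 − 0.098943 = 0.20179

PNS ≈ 0.2018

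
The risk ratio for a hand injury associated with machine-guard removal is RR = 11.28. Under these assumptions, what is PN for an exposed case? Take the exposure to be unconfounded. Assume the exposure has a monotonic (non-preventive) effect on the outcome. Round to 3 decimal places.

Under exogeneity and monotonicity, PN = (RR − 1) / RR = 1 − 1/RR.
PN = (11.28 − 1) / 11.28 = 10.28 / 11.28 ≈ 0.9113

PN ≈ 0.911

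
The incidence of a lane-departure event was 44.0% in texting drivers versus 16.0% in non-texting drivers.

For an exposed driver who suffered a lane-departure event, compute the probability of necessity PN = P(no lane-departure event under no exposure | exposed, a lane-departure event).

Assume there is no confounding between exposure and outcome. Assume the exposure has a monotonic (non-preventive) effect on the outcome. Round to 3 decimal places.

p₁ = 0.44, p₀ = 0.16.
Under exogeneity and monotonicity, PN = (p₁ − p₀) / p₁.
PN = (0.44 − 0.16) / 0.44 = 0.28 / 0.44 ≈ 0.6364

PN ≈ 0.636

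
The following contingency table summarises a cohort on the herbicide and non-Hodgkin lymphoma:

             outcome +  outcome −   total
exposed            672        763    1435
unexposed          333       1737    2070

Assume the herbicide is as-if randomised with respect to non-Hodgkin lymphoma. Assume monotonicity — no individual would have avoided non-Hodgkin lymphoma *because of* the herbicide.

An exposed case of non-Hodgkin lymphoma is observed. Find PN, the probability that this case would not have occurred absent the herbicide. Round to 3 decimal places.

p₁ = P(outcome | exposed) = 672/1435 = 0.46829
p₀ = P(outcome | unexposed) = 333/2070 = 0.16087
Under exogeneity and monotonicity, PN = (p₁ − p₀) / p₁.
PN = (0.46829 − 0.16087) / 0.46829 = 0.30742 / 0.46829 ≈ 0.6565

PN ≈ 0.656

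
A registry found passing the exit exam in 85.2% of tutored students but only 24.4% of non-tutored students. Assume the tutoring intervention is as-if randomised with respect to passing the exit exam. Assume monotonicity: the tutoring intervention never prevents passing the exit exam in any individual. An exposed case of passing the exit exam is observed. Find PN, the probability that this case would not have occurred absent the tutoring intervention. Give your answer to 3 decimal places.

PN ≈ 0.714

p₁ = 0.852, p₀ = 0.244.
Under exogeneity and monotonicity, PN = (p₁ − p₀) / p₁.
PN = (0.852 − 0.244) / 0.852 = 0.608 / 0.852 ≈ 0.7136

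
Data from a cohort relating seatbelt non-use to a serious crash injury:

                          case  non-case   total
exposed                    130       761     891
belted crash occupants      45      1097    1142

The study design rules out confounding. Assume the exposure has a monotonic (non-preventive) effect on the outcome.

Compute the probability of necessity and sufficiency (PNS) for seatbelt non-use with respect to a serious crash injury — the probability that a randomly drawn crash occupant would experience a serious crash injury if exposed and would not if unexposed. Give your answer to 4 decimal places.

p₁ = P(outcome | exposed) = 130/891 = 0.1459
p₀ = P(outcome | unexposed) = 45/1142 = 0.039405
Under exogeneity and monotonicity, PNS = p₁ − p₀.
PNS = 0.1459 − 0.039405 = 0.1065

PNS ≈ 0.1065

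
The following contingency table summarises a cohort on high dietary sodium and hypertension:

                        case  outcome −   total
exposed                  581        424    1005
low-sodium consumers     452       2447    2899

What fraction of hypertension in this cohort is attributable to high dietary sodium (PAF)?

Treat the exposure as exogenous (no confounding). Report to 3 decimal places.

p₁ = P(outcome | exposed) = 581/1005 = 0.57811
p₀ = P(outcome | unexposed) = 452/2899 = 0.15592
Exposure prevalence π = 1005/3904 = 0.25743; overall risk P(Y=1) = 0.2646.
Under exogeneity, PAF = [P(Y=1) − p₀]/P(Y=1).
PAF = (0.2646 − 0.15592) / 0.2646 ≈ 0.4107

PAF ≈ 0.411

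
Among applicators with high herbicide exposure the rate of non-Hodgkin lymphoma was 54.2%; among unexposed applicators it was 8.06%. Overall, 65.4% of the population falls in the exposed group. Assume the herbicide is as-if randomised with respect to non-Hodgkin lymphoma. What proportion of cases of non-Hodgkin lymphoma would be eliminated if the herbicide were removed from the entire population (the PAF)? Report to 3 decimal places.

p₁ = 0.542, p₀ = 0.0806.
Overall risk P(Y=1) = π·p₁ + (1−π)·p₀ = 0.654×0.542 + 0.346×0.0806 = 0.38236.
Under exogeneity, PAF = [P(Y=1) − p₀] / P(Y=1).
PAF = (0.38236 − 0.0806) / 0.38236 ≈ 0.7892

PAF ≈ 0.789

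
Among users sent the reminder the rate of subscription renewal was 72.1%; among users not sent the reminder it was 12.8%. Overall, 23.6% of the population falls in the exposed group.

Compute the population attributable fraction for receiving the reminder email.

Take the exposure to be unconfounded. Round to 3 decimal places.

p₁ = 0.721, p₀ = 0.128.
Overall risk P(Y=1) = π·p₁ + (1−π)·p₀ = 0.236×0.721 + 0.764×0.128 = 0.26795.
Under exogeneity, PAF = [P(Y=1) − p₀] / P(Y=1).
PAF = (0.26795 − 0.128) / 0.26795 ≈ 0.5223

PAF ≈ 0.522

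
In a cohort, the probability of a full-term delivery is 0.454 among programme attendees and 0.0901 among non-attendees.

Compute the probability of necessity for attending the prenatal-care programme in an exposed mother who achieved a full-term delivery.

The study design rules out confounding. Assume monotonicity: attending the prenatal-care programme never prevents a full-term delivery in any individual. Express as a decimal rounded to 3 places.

Let p₁ = 0.454, p₀ = 0.0901.
Under exogeneity and monotonicity, PN = (p₁ − p₀) / p₁.
PN = (0.454 − 0.0901) / 0.454 = 0.3639 / 0.454 ≈ 0.8015

PN ≈ 0.802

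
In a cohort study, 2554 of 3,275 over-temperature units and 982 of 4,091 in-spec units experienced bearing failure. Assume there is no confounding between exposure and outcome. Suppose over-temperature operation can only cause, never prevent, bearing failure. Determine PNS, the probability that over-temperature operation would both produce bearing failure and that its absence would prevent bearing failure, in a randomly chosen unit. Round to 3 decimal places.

p₁ = P(outcome | exposed) = 2554/3275 = 0.77985
p₀ = P(outcome | unexposed) = 982/4091 = 0.24004
Under exogeneity and monotonicity, PNS = p₁ − p₀.
PNS = 0.77985 − 0.24004 = 0.53981

PNS ≈ 0.540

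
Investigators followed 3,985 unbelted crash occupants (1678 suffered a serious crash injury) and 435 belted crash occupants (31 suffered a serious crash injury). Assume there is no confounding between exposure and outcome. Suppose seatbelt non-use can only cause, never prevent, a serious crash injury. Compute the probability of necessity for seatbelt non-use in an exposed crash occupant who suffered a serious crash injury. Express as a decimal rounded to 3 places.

PN ≈ 0.831

p₁ = P(outcome | exposed) = 1678/3985 = 0.42108
p₀ = P(outcome | unexposed) = 31/435 = 0.071264
Under exogeneity and monotonicity, PN = (p₁ − p₀) / p₁.
PN = (0.42108 − 0.071264) / 0.42108 = 0.34981 / 0.42108 ≈ 0.8308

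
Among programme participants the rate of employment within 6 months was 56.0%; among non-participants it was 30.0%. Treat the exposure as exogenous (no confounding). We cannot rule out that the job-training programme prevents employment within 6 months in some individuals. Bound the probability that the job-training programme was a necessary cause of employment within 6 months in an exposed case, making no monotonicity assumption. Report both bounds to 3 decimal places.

p₁ = 0.56, p₀ = 0.3.
Under exogeneity alone the bounds on PN are max{0,(p₁−p₀)/p₁} ≤ PN ≤ min{1,(1−p₀)/p₁}.
  lower = (p₁ − p₀)/p₁ = 0.26 / 0.56 ≈ 0.4643
  upper = min{1, (1 − p₀)/p₁} = 0.7 / 0.56 ≈ 1.2500 → capped at 1

0.464 ≤ PN ≤ 1.000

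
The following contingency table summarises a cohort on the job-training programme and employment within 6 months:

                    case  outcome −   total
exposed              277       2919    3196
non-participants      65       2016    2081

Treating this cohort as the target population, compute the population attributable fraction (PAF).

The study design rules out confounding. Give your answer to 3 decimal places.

PAF ≈ 0.518

p₁ = P(outcome | exposed) = 277/3196 = 0.086671
p₀ = P(outcome | unexposed) = 65/2081 = 0.031235
Exposure prevalence π = 3196/5277 = 0.60565; overall risk P(Y=1) = 0.06481.
Under exogeneity, PAF = [P(Y=1) − p₀]/P(Y=1).
PAF = (0.06481 − 0.031235) / 0.06481 ≈ 0.5180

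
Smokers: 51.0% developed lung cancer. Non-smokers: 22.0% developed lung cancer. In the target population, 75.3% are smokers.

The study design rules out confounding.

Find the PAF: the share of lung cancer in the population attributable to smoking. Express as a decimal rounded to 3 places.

p₁ = 0.51, p₀ = 0.22.
Overall risk P(Y=1) = π·p₁ + (1−π)·p₀ = 0.753×0.51 + 0.247×0.22 = 0.43837.
Under exogeneity, PAF = [P(Y=1) − p₀] / P(Y=1).
PAF = (0.43837 − 0.22) / 0.43837 ≈ 0.4981

PAF ≈ 0.498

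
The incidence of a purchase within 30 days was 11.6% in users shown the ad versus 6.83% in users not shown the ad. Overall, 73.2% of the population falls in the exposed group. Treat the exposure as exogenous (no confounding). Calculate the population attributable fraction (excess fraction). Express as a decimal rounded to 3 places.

PAF ≈ 0.338

p₁ = 0.116, p₀ = 0.0683.
Overall risk P(Y=1) = π·p₁ + (1−π)·p₀ = 0.732×0.116 + 0.268×0.0683 = 0.10322.
Under exogeneity, PAF = [P(Y=1) − p₀] / P(Y=1).
PAF = (0.10322 − 0.0683) / 0.10322 ≈ 0.3383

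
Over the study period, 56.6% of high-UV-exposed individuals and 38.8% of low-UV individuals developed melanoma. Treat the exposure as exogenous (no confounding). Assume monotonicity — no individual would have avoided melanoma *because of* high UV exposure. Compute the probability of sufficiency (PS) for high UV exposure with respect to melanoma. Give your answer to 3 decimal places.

p₁ = 0.566, p₀ = 0.388.
Under exogeneity and monotonicity, PS = (p₁ − p₀) / (1 − p₀).
PS = (0.566 − 0.388) / (1 − 0.388) = 0.178 / 0.612 ≈ 0.2908

PS ≈ 0.291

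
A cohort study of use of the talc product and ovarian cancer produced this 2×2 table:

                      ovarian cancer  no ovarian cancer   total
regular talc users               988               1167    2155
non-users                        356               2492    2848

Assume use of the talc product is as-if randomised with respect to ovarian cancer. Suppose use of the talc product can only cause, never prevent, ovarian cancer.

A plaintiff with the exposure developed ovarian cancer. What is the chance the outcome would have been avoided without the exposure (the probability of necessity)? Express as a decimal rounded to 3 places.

p₁ = P(outcome | exposed) = 988/2155 = 0.45847
p₀ = P(outcome | unexposed) = 356/2848 = 0.125
Under exogeneity and monotonicity, PN = (p₁ − p₀)/p₁.
PN = (0.45847 − 0.125) / 0.45847 ≈ 0.7274

PN ≈ 0.727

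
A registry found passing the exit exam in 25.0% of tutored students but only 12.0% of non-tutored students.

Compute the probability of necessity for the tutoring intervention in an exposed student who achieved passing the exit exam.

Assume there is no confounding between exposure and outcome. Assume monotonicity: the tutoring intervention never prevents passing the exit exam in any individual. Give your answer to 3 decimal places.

PN ≈ 0.520

p₁ = 0.25, p₀ = 0.12.
Under exogeneity and monotonicity, PN = (p₁ − p₀) / p₁.
PN = (0.25 − 0.12) / 0.25 = 0.13 / 0.25 ≈ 0.5200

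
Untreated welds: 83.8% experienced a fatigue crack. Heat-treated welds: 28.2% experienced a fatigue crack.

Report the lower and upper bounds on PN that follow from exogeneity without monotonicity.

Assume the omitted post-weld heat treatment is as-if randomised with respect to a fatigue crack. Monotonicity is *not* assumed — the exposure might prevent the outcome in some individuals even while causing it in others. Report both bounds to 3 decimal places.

0.663 ≤ PN ≤ 0.857

p₁ = 0.838, p₀ = 0.282.
Under exogeneity alone the bounds on PN are max{0,(p₁−p₀)/p₁} ≤ PN ≤ min{1,(1−p₀)/p₁}.
  lower = (p₁ − p₀)/p₁ = 0.556 / 0.838 ≈ 0.6635
  upper = min{1, (1 − p₀)/p₁} = 0.718 / 0.838 ≈ 0.8568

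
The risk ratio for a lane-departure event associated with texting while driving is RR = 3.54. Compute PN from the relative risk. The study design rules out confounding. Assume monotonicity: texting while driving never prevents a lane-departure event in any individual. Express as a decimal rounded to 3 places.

PN ≈ 0.718

Under exogeneity and monotonicity, PN = (RR − 1) / RR = 1 − 1/RR.
PN = (3.54 − 1) / 3.54 = 2.54 / 3.54 ≈ 0.7175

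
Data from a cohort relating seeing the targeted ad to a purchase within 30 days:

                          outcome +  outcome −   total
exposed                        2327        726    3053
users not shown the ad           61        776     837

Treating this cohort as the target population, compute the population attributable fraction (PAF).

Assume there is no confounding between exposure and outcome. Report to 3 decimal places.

p₁ = P(outcome | exposed) = 2327/3053 = 0.7622
p₀ = P(outcome | unexposed) = 61/837 = 0.072879
Exposure prevalence π = 3053/3890 = 0.78483; overall risk P(Y=1) = 0.61388.
Under exogeneity, PAF = [P(Y=1) − p₀]/P(Y=1).
PAF = (0.61388 − 0.072879) / 0.61388 ≈ 0.8813

PAF ≈ 0.881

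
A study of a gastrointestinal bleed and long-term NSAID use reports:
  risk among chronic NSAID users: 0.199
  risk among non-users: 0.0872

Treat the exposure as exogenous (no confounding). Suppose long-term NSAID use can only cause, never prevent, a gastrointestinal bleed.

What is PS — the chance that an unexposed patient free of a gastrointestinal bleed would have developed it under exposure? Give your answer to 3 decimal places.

PS ≈ 0.122

Let p₁ = 0.199, p₀ = 0.0872.
Under exogeneity and monotonicity, PS = (p₁ − p₀) / (1 − p₀).
PS = (0.199 − 0.0872) / (1 − 0.0872) = 0.1118 / 0.9128 ≈ 0.1225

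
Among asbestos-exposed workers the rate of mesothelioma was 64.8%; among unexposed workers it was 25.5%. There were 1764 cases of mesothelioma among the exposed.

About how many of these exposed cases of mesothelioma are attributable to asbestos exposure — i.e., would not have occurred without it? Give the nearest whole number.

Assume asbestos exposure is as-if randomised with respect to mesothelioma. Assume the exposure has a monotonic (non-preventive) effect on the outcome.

about 1070 cases

p₁ = 0.648, p₀ = 0.255.
PN = (p₁ − p₀)/p₁ = (0.648 − 0.255) / 0.648 ≈ 0.60648.
Attributable cases ≈ PN × (exposed cases) = 0.60648 × 1764 ≈ 1069.83.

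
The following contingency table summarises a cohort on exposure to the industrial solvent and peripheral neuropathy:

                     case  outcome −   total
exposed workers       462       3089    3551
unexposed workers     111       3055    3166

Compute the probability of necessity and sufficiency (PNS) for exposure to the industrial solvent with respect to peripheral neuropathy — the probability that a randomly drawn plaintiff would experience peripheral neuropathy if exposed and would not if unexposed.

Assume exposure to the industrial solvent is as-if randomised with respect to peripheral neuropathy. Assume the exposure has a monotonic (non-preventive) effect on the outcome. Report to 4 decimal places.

p₁ = P(outcome | exposed) = 462/3551 = 0.1301
p₀ = P(outcome | unexposed) = 111/3166 = 0.03506
Under exogeneity and monotonicity, PNS = p₁ − p₀.
PNS = 0.1301 − 0.03506 = 0.095044

PNS ≈ 0.0950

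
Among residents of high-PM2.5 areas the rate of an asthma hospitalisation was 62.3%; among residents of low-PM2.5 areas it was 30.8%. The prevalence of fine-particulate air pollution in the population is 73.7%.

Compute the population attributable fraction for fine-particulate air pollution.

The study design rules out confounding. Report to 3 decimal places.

PAF ≈ 0.430

p₁ = 0.623, p₀ = 0.308.
Overall risk P(Y=1) = π·p₁ + (1−π)·p₀ = 0.737×0.623 + 0.263×0.308 = 0.54015.
Under exogeneity, PAF = [P(Y=1) − p₀] / P(Y=1).
PAF = (0.54015 − 0.308) / 0.54015 ≈ 0.4298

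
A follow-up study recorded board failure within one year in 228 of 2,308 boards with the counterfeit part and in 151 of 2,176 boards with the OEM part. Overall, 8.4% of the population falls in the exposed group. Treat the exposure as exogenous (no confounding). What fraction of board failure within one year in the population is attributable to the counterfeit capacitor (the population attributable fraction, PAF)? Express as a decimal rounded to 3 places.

p₁ = P(outcome | exposed) = 228/2308 = 0.098787
p₀ = P(outcome | unexposed) = 151/2176 = 0.069393
Overall risk P(Y=1) = π·p₁ + (1−π)·p₀ = 0.084×0.098787 + 0.916×0.069393 = 0.071862.
Under exogeneity, PAF = [P(Y=1) − p₀] / P(Y=1).
PAF = (0.071862 − 0.069393) / 0.071862 ≈ 0.0344

PAF ≈ 0.034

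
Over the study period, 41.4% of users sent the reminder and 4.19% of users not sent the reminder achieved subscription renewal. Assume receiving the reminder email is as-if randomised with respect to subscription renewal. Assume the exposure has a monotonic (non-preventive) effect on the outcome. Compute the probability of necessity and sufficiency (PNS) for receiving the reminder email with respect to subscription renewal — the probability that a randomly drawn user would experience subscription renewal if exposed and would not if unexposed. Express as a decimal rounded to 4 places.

p₁ = 0.414, p₀ = 0.0419.
Under exogeneity and monotonicity, PNS = p₁ − p₀.
PNS = 0.414 − 0.0419 = 0.3721

PNS ≈ 0.3721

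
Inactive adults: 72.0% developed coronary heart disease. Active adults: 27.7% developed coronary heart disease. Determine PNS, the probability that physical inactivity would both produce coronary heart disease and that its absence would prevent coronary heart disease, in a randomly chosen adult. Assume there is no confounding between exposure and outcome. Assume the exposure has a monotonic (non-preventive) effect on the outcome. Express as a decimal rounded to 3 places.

PNS ≈ 0.443

p₁ = 0.72, p₀ = 0.277.
Under exogeneity and monotonicity, PNS = p₁ − p₀.
PNS = 0.72 − 0.277 = 0.443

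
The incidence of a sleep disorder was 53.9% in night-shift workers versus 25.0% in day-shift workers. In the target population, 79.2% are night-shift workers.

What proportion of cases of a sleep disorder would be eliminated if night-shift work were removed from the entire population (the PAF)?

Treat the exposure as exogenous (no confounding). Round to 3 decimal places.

PAF ≈ 0.478

p₁ = 0.539, p₀ = 0.25.
Overall risk P(Y=1) = π·p₁ + (1−π)·p₀ = 0.792×0.539 + 0.208×0.25 = 0.47889.
Under exogeneity, PAF = [P(Y=1) − p₀] / P(Y=1).
PAF = (0.47889 − 0.25) / 0.47889 ≈ 0.4780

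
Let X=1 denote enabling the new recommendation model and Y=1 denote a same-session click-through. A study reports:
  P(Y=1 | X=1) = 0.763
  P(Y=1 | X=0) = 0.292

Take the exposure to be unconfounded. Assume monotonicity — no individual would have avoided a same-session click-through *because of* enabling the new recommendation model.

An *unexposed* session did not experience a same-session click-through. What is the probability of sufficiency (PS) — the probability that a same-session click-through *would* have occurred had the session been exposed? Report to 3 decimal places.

Let p₁ = 0.763, p₀ = 0.292.
Under exogeneity and monotonicity, PS = (p₁ − p₀) / (1 − p₀).
PS = (0.763 − 0.292) / (1 − 0.292) = 0.471 / 0.708 ≈ 0.6653

PS ≈ 0.665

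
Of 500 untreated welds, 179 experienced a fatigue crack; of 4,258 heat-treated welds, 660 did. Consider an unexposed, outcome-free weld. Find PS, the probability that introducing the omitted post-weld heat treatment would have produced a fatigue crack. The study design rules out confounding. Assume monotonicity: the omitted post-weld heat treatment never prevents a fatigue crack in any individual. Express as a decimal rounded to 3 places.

PS ≈ 0.240

p₁ = P(outcome | exposed) = 179/500 = 0.358
p₀ = P(outcome | unexposed) = 660/4258 = 0.155
Under exogeneity and monotonicity, PS = (p₁ − p₀) / (1 − p₀).
PS = (0.358 − 0.155) / (1 − 0.155) = 0.203 / 0.845 ≈ 0.2402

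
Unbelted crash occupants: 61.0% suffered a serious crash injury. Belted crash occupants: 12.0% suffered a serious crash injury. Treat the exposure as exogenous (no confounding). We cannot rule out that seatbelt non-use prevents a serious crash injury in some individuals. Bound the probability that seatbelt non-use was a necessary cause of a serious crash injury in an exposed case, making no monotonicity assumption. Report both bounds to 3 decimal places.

0.803 ≤ PN ≤ 1.000

p₁ = 0.61, p₀ = 0.12.
Under exogeneity alone the bounds on PN are max{0,(p₁−p₀)/p₁} ≤ PN ≤ min{1,(1−p₀)/p₁}.
  lower = (p₁ − p₀)/p₁ = 0.49 / 0.61 ≈ 0.8033
  upper = min{1, (1 − p₀)/p₁} = 0.88 / 0.61 ≈ 1.4426 → capped at 1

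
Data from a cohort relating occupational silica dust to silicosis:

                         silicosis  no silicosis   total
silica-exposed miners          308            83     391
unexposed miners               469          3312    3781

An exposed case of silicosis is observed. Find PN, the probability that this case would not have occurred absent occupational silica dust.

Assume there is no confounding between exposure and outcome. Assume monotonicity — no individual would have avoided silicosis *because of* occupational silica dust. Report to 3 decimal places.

PN ≈ 0.843

p₁ = P(outcome | exposed) = 308/391 = 0.78772
p₀ = P(outcome | unexposed) = 469/3781 = 0.12404
Under exogeneity and monotonicity, PN = (p₁ − p₀)/p₁.
PN = (0.78772 − 0.12404) / 0.78772 ≈ 0.8425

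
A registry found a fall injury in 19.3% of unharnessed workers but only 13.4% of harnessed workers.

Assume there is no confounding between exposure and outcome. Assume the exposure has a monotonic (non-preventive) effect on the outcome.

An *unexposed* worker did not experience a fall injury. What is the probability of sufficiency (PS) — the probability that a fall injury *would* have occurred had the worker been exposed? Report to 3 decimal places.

PS ≈ 0.068

p₁ = 0.193, p₀ = 0.134.
Under exogeneity and monotonicity, PS = (p₁ − p₀) / (1 − p₀).
PS = (0.193 − 0.134) / (1 − 0.134) = 0.059 / 0.866 ≈ 0.0681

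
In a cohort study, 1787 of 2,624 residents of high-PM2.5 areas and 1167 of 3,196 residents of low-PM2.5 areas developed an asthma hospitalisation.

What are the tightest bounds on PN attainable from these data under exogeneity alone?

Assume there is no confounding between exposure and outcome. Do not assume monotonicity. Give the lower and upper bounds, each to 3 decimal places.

0.464 ≤ PN ≤ 0.932

p₁ = P(outcome | exposed) = 1787/2624 = 0.68102
p₀ = P(outcome | unexposed) = 1167/3196 = 0.36514
Under exogeneity alone the bounds on PN are max{0,(p₁−p₀)/p₁} ≤ PN ≤ min{1,(1−p₀)/p₁}.
  lower = (p₁ − p₀)/p₁ = 0.31588 / 0.68102 ≈ 0.4638
  upper = min{1, (1 − p₀)/p₁} = 0.63486 / 0.68102 ≈ 0.9322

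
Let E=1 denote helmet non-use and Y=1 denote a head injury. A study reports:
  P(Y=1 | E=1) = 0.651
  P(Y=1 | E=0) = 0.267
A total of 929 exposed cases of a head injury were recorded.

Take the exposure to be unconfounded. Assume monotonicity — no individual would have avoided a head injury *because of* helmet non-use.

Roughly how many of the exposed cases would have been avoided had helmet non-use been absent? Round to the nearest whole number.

Let p₁ = 0.651, p₀ = 0.267.
PN = (p₁ − p₀)/p₁ = (0.651 − 0.267) / 0.651 ≈ 0.58986.
Attributable cases ≈ PN × (exposed cases) = 0.58986 × 929 ≈ 547.98.

about 548 cases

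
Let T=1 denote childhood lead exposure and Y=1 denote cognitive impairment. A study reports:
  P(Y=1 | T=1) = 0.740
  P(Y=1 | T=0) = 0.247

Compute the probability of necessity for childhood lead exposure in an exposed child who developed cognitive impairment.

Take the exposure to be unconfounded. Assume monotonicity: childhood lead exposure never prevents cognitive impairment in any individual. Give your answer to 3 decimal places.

PN ≈ 0.666

Let p₁ = 0.74, p₀ = 0.247.
Under exogeneity and monotonicity, PN = (p₁ − p₀) / p₁.
PN = (0.74 − 0.247) / 0.74 = 0.493 / 0.74 ≈ 0.6662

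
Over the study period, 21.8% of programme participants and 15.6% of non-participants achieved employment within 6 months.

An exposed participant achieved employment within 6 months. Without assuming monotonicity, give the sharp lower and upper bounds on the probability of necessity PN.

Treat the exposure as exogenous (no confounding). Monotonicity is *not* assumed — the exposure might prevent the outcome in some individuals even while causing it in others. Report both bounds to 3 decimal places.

p₁ = 0.218, p₀ = 0.156.
Under exogeneity alone the bounds on PN are max{0,(p₁−p₀)/p₁} ≤ PN ≤ min{1,(1−p₀)/p₁}.
  lower = (p₁ − p₀)/p₁ = 0.062 / 0.218 ≈ 0.2844
  upper = min{1, (1 − p₀)/p₁} = 0.844 / 0.218 ≈ 3.8716 → capped at 1

0.284 ≤ PN ≤ 1.000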